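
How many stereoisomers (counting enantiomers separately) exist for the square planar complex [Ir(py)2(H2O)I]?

Systematic placement gives 2 geometric isomers: py cis; py trans.
Each arrangement has an internal mirror plane or centre of symmetry, so none is chiral.

2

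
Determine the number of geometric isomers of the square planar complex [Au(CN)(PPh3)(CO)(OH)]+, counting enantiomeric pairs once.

A square has two trans pairs of vertices; adjacent vertices are cis.
Working through the distinct placements yields 3 geometric isomers: (CN/OH trans, CO/PPh3 trans); (CN/PPh3 trans, CO/OH trans); (CN/CO trans, OH/PPh3 trans).

3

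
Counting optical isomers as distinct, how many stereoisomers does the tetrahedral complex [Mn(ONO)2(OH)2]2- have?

In a tetrahedral complex all four positions are equivalent and every pair of ligands is adjacent — there is no cis/trans distinction.
Only one geometric arrangement is possible.

1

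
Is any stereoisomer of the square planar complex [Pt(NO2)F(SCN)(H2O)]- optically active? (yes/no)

Systematic placement gives 3 geometric isomers: (F/NO2 trans, H2O/SCN trans); (F/SCN trans, H2O/NO2 trans); (F/H2O trans, NO2/SCN trans).
Each arrangement has an internal mirror plane or centre of symmetry, so none is chiral.

no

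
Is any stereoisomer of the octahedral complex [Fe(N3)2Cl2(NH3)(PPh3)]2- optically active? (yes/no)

In an octahedral complex each vertex has one trans partner and four cis neighbours.
Systematic placement gives 6 geometric isomers: N3 trans, Cl trans; N3 cis, Cl trans; N3 cis, Cl cis (3 arrangements, 2 chiral); N3 trans, Cl cis.
Of these, 2 lack any improper symmetry element and so occur as enantiomeric pairs, giving 6 + 2 = 8 stereoisomers in total.

yes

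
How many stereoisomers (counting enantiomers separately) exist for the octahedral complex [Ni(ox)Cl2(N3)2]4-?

4

An octahedron has six vertices in three trans pairs; every non-trans pair is cis.
Each ox is bidentate and must span two cis positions.
There are 3 geometric isomers: Cl trans, N3 cis; Cl cis, N3 cis (chiral); Cl cis, N3 trans.
One of these lacks any improper symmetry element and so occurs as an enantiomeric pair, giving 3 + 1 = 4 stereoisomers in total.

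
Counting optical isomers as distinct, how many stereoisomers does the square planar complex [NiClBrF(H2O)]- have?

3

A square has two trans pairs of vertices; adjacent vertices are cis.
Systematic placement gives 3 geometric isomers: (Br/F trans, Cl/H2O trans); (Br/H2O trans, Cl/F trans); (Br/Cl trans, F/H2O trans).
Each arrangement has an internal mirror plane or centre of symmetry, so none is chiral.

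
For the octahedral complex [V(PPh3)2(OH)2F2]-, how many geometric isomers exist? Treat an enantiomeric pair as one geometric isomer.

The six octahedral sites form three mutually perpendicular trans pairs.
Working through the distinct placements yields 5 geometric isomers: PPh3 trans, OH trans, F trans; PPh3 cis, OH cis, F trans; PPh3 trans, OH cis, F cis; PPh3 cis, OH cis, F cis (chiral); PPh3 cis, OH trans, F cis.

5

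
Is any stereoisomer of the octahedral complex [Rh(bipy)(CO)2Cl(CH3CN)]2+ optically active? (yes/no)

yes

Each bipy is bidentate and must span two cis positions.
Working through the distinct placements yields 4 geometric isomers: CO cis (3 arrangements, 2 chiral); CO trans.
Of these, 2 lack any improper symmetry element and so occur as enantiomeric pairs, giving 4 + 2 = 6 stereoisomers in total.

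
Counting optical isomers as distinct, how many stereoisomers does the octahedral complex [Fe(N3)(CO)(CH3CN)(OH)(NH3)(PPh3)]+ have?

30

The six octahedral sites form three mutually perpendicular trans pairs.
Systematic enumeration (placing each ligand type in turn and discarding arrangements equivalent by rotation or reflection) gives 15 geometric isomers.
Of these, 15 lack any improper symmetry element and so occur as enantiomeric pairs, giving 15 + 15 = 30 stereoisomers in total.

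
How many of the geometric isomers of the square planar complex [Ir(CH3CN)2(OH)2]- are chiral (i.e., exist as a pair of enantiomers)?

0

In a square planar complex each vertex has one trans partner and two cis neighbours.
There are 2 geometric isomers: CH3CN cis; CH3CN trans.
Each arrangement has an internal mirror plane or centre of symmetry, so none is chiral.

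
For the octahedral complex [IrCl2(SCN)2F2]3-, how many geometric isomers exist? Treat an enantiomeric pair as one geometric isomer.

In an octahedral complex each vertex has one trans partner and four cis neighbours.
Systematic placement gives 5 geometric isomers: Cl trans, SCN trans, F trans; Cl trans, SCN cis, F cis; Cl cis, SCN trans, F cis; Cl cis, SCN cis, F cis (chiral); Cl cis, SCN cis, F trans.

5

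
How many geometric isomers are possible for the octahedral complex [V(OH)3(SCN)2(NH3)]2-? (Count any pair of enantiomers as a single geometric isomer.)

3

In an octahedral complex each vertex has one trans partner and four cis neighbours.
Working through the distinct placements yields 3 geometric isomers: OH mer, SCN trans; OH fac, SCN cis; OH mer, SCN cis.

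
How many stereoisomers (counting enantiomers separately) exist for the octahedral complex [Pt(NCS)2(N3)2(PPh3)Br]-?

In an octahedral complex each vertex has one trans partner and four cis neighbours.
The distinct arrangements are (6 in all): NCS cis, N3 cis (3 arrangements, 2 chiral); NCS trans, N3 cis; NCS cis, N3 trans; NCS trans, N3 trans.
Of these, 2 lack any improper symmetry element and so occur as enantiomeric pairs, giving 6 + 2 = 8 stereoisomers in total.

8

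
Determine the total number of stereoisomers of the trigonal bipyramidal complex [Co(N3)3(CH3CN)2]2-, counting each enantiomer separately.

3

A trigonal bipyramid has two axial and three equatorial sites, which are chemically inequivalent.
There are 3 geometric isomers: CH3CN both axial; CH3CN one axial, one equatorial; CH3CN both equatorial.
Each arrangement has an internal mirror plane or centre of symmetry, so none is chiral.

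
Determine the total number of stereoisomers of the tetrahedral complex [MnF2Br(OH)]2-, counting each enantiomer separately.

In a tetrahedral complex all four positions are equivalent and every pair of ligands is adjacent — there is no cis/trans distinction.
Only one geometric arrangement is possible.

1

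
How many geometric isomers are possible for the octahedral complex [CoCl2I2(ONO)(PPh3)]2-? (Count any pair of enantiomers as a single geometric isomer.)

Working through the distinct placements yields 6 geometric isomers: Cl trans, I trans; Cl trans, I cis; Cl cis, I cis (3 arrangements, 2 chiral); Cl cis, I trans.

6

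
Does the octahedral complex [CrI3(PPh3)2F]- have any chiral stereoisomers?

The six octahedral sites form three mutually perpendicular trans pairs.
Systematic placement gives 3 geometric isomers: I mer, PPh3 trans; I fac, PPh3 cis; I mer, PPh3 cis.
Each arrangement has an internal mirror plane or centre of symmetry, so none is chiral.

no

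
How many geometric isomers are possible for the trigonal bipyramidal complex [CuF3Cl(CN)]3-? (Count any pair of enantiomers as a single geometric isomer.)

4

In a trigonal bipyramid the two axial positions differ from the three equatorial ones.
The distinct arrangements are (4 in all): Cl axial, CN axial; Cl equatorial, CN axial; Cl axial, CN equatorial; Cl equatorial, CN equatorial.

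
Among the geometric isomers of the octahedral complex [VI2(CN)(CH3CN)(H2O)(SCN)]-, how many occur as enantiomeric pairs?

Exhaustive case analysis gives 9 geometric isomers.
Of these, 6 lack any improper symmetry element and so occur as enantiomeric pairs, giving 9 + 6 = 15 stereoisomers in total.

6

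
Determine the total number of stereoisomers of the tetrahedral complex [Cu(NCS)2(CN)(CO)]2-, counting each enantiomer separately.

All four vertices of a tetrahedron are equivalent and mutually adjacent, so cis/trans isomerism cannot arise.
Only one geometric arrangement is possible.

1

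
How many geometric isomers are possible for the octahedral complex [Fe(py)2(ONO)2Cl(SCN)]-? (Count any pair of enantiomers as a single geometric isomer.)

6

Working through the distinct placements yields 6 geometric isomers: py trans, ONO cis; py cis, ONO cis (3 arrangements, 2 chiral); py trans, ONO trans; py cis, ONO trans.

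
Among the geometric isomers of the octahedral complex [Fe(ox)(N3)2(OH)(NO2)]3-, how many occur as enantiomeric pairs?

2

An octahedron has six vertices in three trans pairs; every non-trans pair is cis.
Each ox is bidentate and must span two cis positions.
The distinct arrangements are (4 in all): N3 trans; N3 cis (3 arrangements, 2 chiral).
Of these, 2 lack any improper symmetry element and so occur as enantiomeric pairs, giving 4 + 2 = 6 stereoisomers in total.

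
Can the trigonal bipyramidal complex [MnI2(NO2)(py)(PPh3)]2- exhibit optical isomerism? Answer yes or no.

yes

Exhaustive case analysis gives 7 geometric isomers.
Of these, 3 lack any improper symmetry element and so occur as enantiomeric pairs, giving 7 + 3 = 10 stereoisomers in total.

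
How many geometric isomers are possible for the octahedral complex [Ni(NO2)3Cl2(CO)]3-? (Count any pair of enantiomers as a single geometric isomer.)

The six octahedral sites form three mutually perpendicular trans pairs.
There are 3 geometric isomers: NO2 mer, Cl cis; NO2 mer, Cl trans; NO2 fac, Cl cis.

3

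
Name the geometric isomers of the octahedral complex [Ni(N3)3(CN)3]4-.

In an octahedral complex each vertex has one trans partner and four cis neighbours.
Working through the distinct placements yields 2 geometric isomers: N3 mer; N3 fac.

fac and mer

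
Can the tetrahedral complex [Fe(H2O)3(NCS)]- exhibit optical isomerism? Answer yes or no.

no

All four vertices of a tetrahedron are equivalent and mutually adjacent, so cis/trans isomerism cannot arise.
Only one geometric arrangement is possible.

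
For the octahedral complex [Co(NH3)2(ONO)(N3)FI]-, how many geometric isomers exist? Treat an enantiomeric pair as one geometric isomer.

9

Systematic enumeration (placing each ligand type in turn and discarding arrangements equivalent by rotation or reflection) gives 9 geometric isomers.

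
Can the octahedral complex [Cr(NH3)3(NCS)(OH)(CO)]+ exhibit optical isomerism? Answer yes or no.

yes

The distinct arrangements are (4 in all): NH3 mer (3 arrangements); NH3 fac (chiral).
One of these lacks any improper symmetry element and so occurs as an enantiomeric pair, giving 4 + 1 = 5 stereoisomers in total.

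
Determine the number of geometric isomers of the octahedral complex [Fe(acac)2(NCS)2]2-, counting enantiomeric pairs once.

2

In an octahedral complex each vertex has one trans partner and four cis neighbours.
Each acac is bidentate and must span two cis positions.
Working through the distinct placements yields 2 geometric isomers: NCS trans; NCS cis (chiral).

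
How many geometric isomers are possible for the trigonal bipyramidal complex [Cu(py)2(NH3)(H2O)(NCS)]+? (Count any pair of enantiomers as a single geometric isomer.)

A trigonal bipyramid has two axial and three equatorial sites, which are chemically inequivalent.
Systematic enumeration (placing each ligand type in turn and discarding arrangements equivalent by rotation or reflection) gives 7 geometric isomers.

7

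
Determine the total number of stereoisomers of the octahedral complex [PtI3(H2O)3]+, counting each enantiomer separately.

There are 2 geometric isomers: I mer; I fac.
Each arrangement has an internal mirror plane or centre of symmetry, so none is chiral.

2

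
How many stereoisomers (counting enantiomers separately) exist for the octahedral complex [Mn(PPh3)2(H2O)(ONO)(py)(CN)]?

15

Exhaustive case analysis gives 9 geometric isomers.
Of these, 6 lack any improper symmetry element and so occur as enantiomeric pairs, giving 9 + 6 = 15 stereoisomers in total.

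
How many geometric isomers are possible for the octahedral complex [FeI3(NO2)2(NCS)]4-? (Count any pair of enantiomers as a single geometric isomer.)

3

The six octahedral sites form three mutually perpendicular trans pairs.
Working through the distinct placements yields 3 geometric isomers: I mer, NO2 trans; I mer, NO2 cis; I fac, NO2 cis.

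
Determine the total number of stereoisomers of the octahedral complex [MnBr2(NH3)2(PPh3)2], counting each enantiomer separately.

6

In an octahedral complex each vertex has one trans partner and four cis neighbours.
The distinct arrangements are (5 in all): Br trans, NH3 trans, PPh3 trans; Br trans, NH3 cis, PPh3 cis; Br cis, NH3 cis, PPh3 trans; Br cis, NH3 cis, PPh3 cis (chiral); Br cis, NH3 trans, PPh3 cis.
One of these lacks any improper symmetry element and so occurs as an enantiomeric pair, giving 5 + 1 = 6 stereoisomers in total.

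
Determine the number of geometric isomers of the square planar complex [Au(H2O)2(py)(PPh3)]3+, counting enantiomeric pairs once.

2

Systematic placement gives 2 geometric isomers: H2O cis; H2O trans.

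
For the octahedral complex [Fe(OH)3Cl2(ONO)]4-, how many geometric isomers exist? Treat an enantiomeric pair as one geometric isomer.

3

Working through the distinct placements yields 3 geometric isomers: OH mer, Cl trans; OH fac, Cl cis; OH mer, Cl cis.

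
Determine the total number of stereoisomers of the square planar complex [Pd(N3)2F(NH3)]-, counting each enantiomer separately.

A square has two trans pairs of vertices; adjacent vertices are cis.
Working through the distinct placements yields 2 geometric isomers: N3 cis; N3 trans.
Each arrangement has an internal mirror plane or centre of symmetry, so none is chiral.

2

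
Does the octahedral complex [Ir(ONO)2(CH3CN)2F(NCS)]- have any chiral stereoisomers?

yes

The six octahedral sites form three mutually perpendicular trans pairs.
Working through the distinct placements yields 6 geometric isomers: ONO trans, CH3CN trans; ONO cis, CH3CN trans; ONO trans, CH3CN cis; ONO cis, CH3CN cis (3 arrangements, 2 chiral).
Of these, 2 lack any improper symmetry element and so occur as enantiomeric pairs, giving 6 + 2 = 8 stereoisomers in total.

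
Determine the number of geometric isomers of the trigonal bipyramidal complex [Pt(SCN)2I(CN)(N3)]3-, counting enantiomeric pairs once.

A trigonal bipyramid has two axial and three equatorial sites, which are chemically inequivalent.
Systematic enumeration (placing each ligand type in turn and discarding arrangements equivalent by rotation or reflection) gives 7 geometric isomers.

7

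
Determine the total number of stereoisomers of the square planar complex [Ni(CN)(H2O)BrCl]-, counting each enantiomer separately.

3

In a square planar complex each vertex has one trans partner and two cis neighbours.
Working through the distinct placements yields 3 geometric isomers: (Br/Cl trans, CN/H2O trans); (Br/H2O trans, CN/Cl trans); (Br/CN trans, Cl/H2O trans).
Each arrangement has an internal mirror plane or centre of symmetry, so none is chiral.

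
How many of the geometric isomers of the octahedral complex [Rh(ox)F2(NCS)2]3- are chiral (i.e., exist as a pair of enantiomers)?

Each ox is bidentate and must span two cis positions.
Systematic placement gives 3 geometric isomers: F trans, NCS cis; F cis, NCS cis (chiral); F cis, NCS trans.
One of these lacks any improper symmetry element and so occurs as an enantiomeric pair, giving 3 + 1 = 4 stereoisomers in total.

1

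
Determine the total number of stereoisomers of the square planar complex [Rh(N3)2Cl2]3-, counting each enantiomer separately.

2

In a square planar complex each vertex has one trans partner and two cis neighbours.
There are 2 geometric isomers: N3 cis; N3 trans.
Each arrangement has an internal mirror plane or centre of symmetry, so none is chiral.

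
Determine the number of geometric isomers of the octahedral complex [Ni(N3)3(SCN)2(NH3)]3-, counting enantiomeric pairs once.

3

In an octahedral complex each vertex has one trans partner and four cis neighbours.
Systematic placement gives 3 geometric isomers: N3 mer, SCN trans; N3 mer, SCN cis; N3 fac, SCN cis.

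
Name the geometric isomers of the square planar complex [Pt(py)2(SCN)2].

cis and trans

In a square planar complex each vertex has one trans partner and two cis neighbours.
The distinct arrangements are (2 in all): py cis; py trans.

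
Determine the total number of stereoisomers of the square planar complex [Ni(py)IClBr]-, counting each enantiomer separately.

A square has two trans pairs of vertices; adjacent vertices are cis.
There are 3 geometric isomers: (Br/I trans, Cl/py trans); (Br/py trans, Cl/I trans); (Br/Cl trans, I/py trans).
Each arrangement has an internal mirror plane or centre of symmetry, so none is chiral.

3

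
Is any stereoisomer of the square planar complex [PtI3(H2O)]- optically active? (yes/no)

A square has two trans pairs of vertices; adjacent vertices are cis.
Only one geometric arrangement is possible.

no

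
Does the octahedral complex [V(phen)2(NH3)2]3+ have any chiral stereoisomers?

The six octahedral sites form three mutually perpendicular trans pairs.
Each phen is bidentate and must span two cis positions.
There are 2 geometric isomers: NH3 trans; NH3 cis (chiral).
One of these lacks any improper symmetry element and so occurs as an enantiomeric pair, giving 2 + 1 = 3 stereoisomers in total.

yes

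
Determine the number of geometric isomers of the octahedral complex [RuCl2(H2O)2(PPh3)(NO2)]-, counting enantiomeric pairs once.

An octahedron has six vertices in three trans pairs; every non-trans pair is cis.
There are 6 geometric isomers: Cl trans, H2O trans; Cl trans, H2O cis; Cl cis, H2O cis (3 arrangements, 2 chiral); Cl cis, H2O trans.

6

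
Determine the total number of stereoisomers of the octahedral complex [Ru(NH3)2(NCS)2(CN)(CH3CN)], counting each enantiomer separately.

8

An octahedron has six vertices in three trans pairs; every non-trans pair is cis.
The distinct arrangements are (6 in all): NH3 trans, NCS trans; NH3 cis, NCS cis (3 arrangements, 2 chiral); NH3 trans, NCS cis; NH3 cis, NCS trans.
Of these, 2 lack any improper symmetry element and so occur as enantiomeric pairs, giving 6 + 2 = 8 stereoisomers in total.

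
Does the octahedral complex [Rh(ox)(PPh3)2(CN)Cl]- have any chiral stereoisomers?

The six octahedral sites form three mutually perpendicular trans pairs.
Each ox is bidentate and must span two cis positions.
Working through the distinct placements yields 4 geometric isomers: PPh3 cis (3 arrangements, 2 chiral); PPh3 trans.
Of these, 2 lack any improper symmetry element and so occur as enantiomeric pairs, giving 4 + 2 = 6 stereoisomers in total.

yes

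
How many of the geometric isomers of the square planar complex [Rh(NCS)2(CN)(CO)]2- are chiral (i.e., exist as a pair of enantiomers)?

0

The distinct arrangements are (2 in all): NCS cis; NCS trans.
Each arrangement has an internal mirror plane or centre of symmetry, so none is chiral.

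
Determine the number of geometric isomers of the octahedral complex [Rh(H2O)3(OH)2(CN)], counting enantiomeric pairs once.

There are 3 geometric isomers: H2O mer, OH trans; H2O fac, OH cis; H2O mer, OH cis.

3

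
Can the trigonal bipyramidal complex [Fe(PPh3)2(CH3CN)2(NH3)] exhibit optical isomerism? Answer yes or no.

yes

Systematic enumeration (placing each ligand type in turn and discarding arrangements equivalent by rotation or reflection) gives 5 geometric isomers.
One of these lacks any improper symmetry element and so occurs as an enantiomeric pair, giving 5 + 1 = 6 stereoisomers in total.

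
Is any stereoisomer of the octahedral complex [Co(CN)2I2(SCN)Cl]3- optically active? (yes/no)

yes

An octahedron has six vertices in three trans pairs; every non-trans pair is cis.
The distinct arrangements are (6 in all): CN trans, I cis; CN trans, I trans; CN cis, I cis (3 arrangements, 2 chiral); CN cis, I trans.
Of these, 2 lack any improper symmetry element and so occur as enantiomeric pairs, giving 6 + 2 = 8 stereoisomers in total.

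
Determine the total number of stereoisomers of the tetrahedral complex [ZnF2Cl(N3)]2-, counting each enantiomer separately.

All four vertices of a tetrahedron are equivalent and mutually adjacent, so cis/trans isomerism cannot arise.
Only one geometric arrangement is possible.

1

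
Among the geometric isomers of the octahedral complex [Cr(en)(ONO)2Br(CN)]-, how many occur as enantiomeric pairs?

The six octahedral sites form three mutually perpendicular trans pairs.
Each en is bidentate and must span two cis positions.
Working through the distinct placements yields 4 geometric isomers: ONO cis (3 arrangements, 2 chiral); ONO trans.
Of these, 2 lack any improper symmetry element and so occur as enantiomeric pairs, giving 4 + 2 = 6 stereoisomers in total.

2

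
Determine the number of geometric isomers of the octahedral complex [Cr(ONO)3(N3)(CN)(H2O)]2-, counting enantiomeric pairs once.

4

In an octahedral complex each vertex has one trans partner and four cis neighbours.
Working through the distinct placements yields 4 geometric isomers: ONO mer (3 arrangements); ONO fac (chiral).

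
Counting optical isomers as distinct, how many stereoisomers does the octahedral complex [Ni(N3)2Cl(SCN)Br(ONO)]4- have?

An octahedron has six vertices in three trans pairs; every non-trans pair is cis.
Systematic enumeration (placing each ligand type in turn and discarding arrangements equivalent by rotation or reflection) gives 9 geometric isomers.
Of these, 6 lack any improper symmetry element and so occur as enantiomeric pairs, giving 9 + 6 = 15 stereoisomers in total.

15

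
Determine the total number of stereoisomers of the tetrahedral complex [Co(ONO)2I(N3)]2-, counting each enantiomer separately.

All four vertices of a tetrahedron are equivalent and mutually adjacent, so cis/trans isomerism cannot arise.
Only one geometric arrangement is possible.

1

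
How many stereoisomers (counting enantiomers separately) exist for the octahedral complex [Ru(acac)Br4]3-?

An octahedron has six vertices in three trans pairs; every non-trans pair is cis.
Each acac is bidentate and must span two cis positions.
Only one geometric arrangement is possible.

1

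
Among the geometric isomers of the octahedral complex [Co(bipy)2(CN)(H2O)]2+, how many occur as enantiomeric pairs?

1

Each bipy is bidentate and must span two cis positions.
Systematic placement gives 2 geometric isomers: CN and H2O mutually trans; CN and H2O mutually cis (chiral).
One of these lacks any improper symmetry element and so occurs as an enantiomeric pair, giving 2 + 1 = 3 stereoisomers in total.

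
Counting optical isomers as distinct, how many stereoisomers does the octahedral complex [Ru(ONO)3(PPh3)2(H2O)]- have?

The six octahedral sites form three mutually perpendicular trans pairs.
Working through the distinct placements yields 3 geometric isomers: ONO mer, PPh3 trans; ONO fac, PPh3 cis; ONO mer, PPh3 cis.
Each arrangement has an internal mirror plane or centre of symmetry, so none is chiral.

3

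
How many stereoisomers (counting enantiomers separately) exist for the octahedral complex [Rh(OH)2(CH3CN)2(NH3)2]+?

6

An octahedron has six vertices in three trans pairs; every non-trans pair is cis.
There are 5 geometric isomers: OH trans, CH3CN trans, NH3 trans; OH cis, CH3CN trans, NH3 cis; OH trans, CH3CN cis, NH3 cis; OH cis, CH3CN cis, NH3 cis (chiral); OH cis, CH3CN cis, NH3 trans.
One of these lacks any improper symmetry element and so occurs as an enantiomeric pair, giving 5 + 1 = 6 stereoisomers in total.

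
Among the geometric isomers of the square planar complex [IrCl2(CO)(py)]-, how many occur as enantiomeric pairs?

In a square planar complex each vertex has one trans partner and two cis neighbours.
There are 2 geometric isomers: Cl cis; Cl trans.
Each arrangement has an internal mirror plane or centre of symmetry, so none is chiral.

0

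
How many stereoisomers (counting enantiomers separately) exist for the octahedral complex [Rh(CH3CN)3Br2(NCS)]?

An octahedron has six vertices in three trans pairs; every non-trans pair is cis.
There are 3 geometric isomers: CH3CN mer, Br trans; CH3CN fac, Br cis; CH3CN mer, Br cis.
Each arrangement has an internal mirror plane or centre of symmetry, so none is chiral.

3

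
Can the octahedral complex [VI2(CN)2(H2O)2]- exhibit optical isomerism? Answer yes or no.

yes

An octahedron has six vertices in three trans pairs; every non-trans pair is cis.
There are 5 geometric isomers: I trans, CN trans, H2O trans; I cis, CN trans, H2O cis; I trans, CN cis, H2O cis; I cis, CN cis, H2O cis (chiral); I cis, CN cis, H2O trans.
One of these lacks any improper symmetry element and so occurs as an enantiomeric pair, giving 5 + 1 = 6 stereoisomers in total.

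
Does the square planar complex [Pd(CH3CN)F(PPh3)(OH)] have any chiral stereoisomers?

no

In a square planar complex each vertex has one trans partner and two cis neighbours.
Working through the distinct placements yields 3 geometric isomers: (CH3CN/OH trans, F/PPh3 trans); (CH3CN/PPh3 trans, F/OH trans); (CH3CN/F trans, OH/PPh3 trans).
Each arrangement has an internal mirror plane or centre of symmetry, so none is chiral.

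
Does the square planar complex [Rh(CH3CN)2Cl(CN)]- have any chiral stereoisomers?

There are 2 geometric isomers: CH3CN cis; CH3CN trans.
Each arrangement has an internal mirror plane or centre of symmetry, so none is chiral.

no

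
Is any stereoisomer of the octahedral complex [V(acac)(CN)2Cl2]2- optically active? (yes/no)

The six octahedral sites form three mutually perpendicular trans pairs.
Each acac is bidentate and must span two cis positions.
There are 3 geometric isomers: CN trans, Cl cis; CN cis, Cl cis (chiral); CN cis, Cl trans.
One of these lacks any improper symmetry element and so occurs as an enantiomeric pair, giving 3 + 1 = 4 stereoisomers in total.

yes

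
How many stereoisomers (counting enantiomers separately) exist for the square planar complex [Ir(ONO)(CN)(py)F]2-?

A square has two trans pairs of vertices; adjacent vertices are cis.
Working through the distinct placements yields 3 geometric isomers: (CN/ONO trans, F/py trans); (CN/py trans, F/ONO trans); (CN/F trans, ONO/py trans).
Each arrangement has an internal mirror plane or centre of symmetry, so none is chiral.

3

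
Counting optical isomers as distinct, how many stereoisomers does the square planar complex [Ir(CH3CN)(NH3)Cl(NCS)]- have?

There are 3 geometric isomers: (CH3CN/NCS trans, Cl/NH3 trans); (CH3CN/NH3 trans, Cl/NCS trans); (CH3CN/Cl trans, NCS/NH3 trans).
Each arrangement has an internal mirror plane or centre of symmetry, so none is chiral.

3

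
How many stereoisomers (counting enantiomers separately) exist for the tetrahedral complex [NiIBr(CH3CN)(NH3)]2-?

2

All four vertices of a tetrahedron are equivalent and mutually adjacent, so cis/trans isomerism cannot arise.
Only one geometric arrangement is possible; it has no improper symmetry element, so it exists as a pair of enantiomers (2 stereoisomers).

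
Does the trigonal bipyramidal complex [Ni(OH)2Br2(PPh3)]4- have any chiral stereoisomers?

A trigonal bipyramid has two axial and three equatorial sites, which are chemically inequivalent.
Exhaustive case analysis gives 5 geometric isomers.
One of these lacks any improper symmetry element and so occurs as an enantiomeric pair, giving 5 + 1 = 6 stereoisomers in total.

yes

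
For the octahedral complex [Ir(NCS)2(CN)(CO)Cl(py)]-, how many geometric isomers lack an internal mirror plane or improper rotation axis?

6

Placing the ligands in turn and identifying arrangements related by rotation or reflection leaves 9 distinct geometric isomers.
Of these, 6 lack any improper symmetry element and so occur as enantiomeric pairs, giving 9 + 6 = 15 stereoisomers in total.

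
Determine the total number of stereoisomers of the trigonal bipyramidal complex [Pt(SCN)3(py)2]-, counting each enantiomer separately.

3

In a trigonal bipyramid the two axial positions differ from the three equatorial ones.
Systematic placement gives 3 geometric isomers: py both equatorial; py one axial, one equatorial; py both axial.
Each arrangement has an internal mirror plane or centre of symmetry, so none is chiral.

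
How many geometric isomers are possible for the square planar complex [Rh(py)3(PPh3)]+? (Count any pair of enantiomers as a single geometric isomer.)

A square has two trans pairs of vertices; adjacent vertices are cis.
Only one geometric arrangement is possible.

1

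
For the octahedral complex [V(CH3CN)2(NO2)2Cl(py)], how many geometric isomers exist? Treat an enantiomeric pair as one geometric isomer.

6

The six octahedral sites form three mutually perpendicular trans pairs.
The distinct arrangements are (6 in all): CH3CN trans, NO2 cis; CH3CN trans, NO2 trans; CH3CN cis, NO2 cis (3 arrangements, 2 chiral); CH3CN cis, NO2 trans.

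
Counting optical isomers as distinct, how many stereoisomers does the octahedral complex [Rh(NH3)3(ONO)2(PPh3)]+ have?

Systematic placement gives 3 geometric isomers: NH3 mer, ONO cis; NH3 mer, ONO trans; NH3 fac, ONO cis.
Each arrangement has an internal mirror plane or centre of symmetry, so none is chiral.

3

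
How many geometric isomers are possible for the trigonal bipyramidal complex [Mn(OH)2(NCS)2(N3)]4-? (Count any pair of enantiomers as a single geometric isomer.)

5

In a trigonal bipyramid the two axial positions differ from the three equatorial ones.
Systematic enumeration (placing each ligand type in turn and discarding arrangements equivalent by rotation or reflection) gives 5 geometric isomers.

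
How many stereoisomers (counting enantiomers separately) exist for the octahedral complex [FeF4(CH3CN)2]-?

The six octahedral sites form three mutually perpendicular trans pairs.
Systematic placement gives 2 geometric isomers: CH3CN trans; CH3CN cis.
Each arrangement has an internal mirror plane or centre of symmetry, so none is chiral.

2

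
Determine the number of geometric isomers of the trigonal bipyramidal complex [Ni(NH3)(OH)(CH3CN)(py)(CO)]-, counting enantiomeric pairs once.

10

A trigonal bipyramid has two axial and three equatorial sites, which are chemically inequivalent.
Placing the ligands in turn and identifying arrangements related by rotation or reflection leaves 10 distinct geometric isomers.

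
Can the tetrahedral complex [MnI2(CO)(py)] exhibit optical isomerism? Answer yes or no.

no

In a tetrahedral complex all four positions are equivalent and every pair of ligands is adjacent — there is no cis/trans distinction.
Only one geometric arrangement is possible.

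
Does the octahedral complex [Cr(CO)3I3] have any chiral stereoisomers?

In an octahedral complex each vertex has one trans partner and four cis neighbours.
The distinct arrangements are (2 in all): CO mer; CO fac.
Each arrangement has an internal mirror plane or centre of symmetry, so none is chiral.

no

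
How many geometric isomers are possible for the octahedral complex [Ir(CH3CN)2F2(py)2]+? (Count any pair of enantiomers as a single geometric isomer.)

In an octahedral complex each vertex has one trans partner and four cis neighbours.
There are 5 geometric isomers: CH3CN trans, F trans, py trans; CH3CN trans, F cis, py cis; CH3CN cis, F cis, py trans; CH3CN cis, F cis, py cis (chiral); CH3CN cis, F trans, py cis.

5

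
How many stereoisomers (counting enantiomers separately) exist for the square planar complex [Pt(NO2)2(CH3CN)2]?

2

There are 2 geometric isomers: NO2 cis; NO2 trans.
Each arrangement has an internal mirror plane or centre of symmetry, so none is chiral.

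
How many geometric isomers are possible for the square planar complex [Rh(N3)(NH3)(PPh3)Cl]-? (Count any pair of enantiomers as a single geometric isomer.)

Working through the distinct placements yields 3 geometric isomers: (Cl/NH3 trans, N3/PPh3 trans); (Cl/PPh3 trans, N3/NH3 trans); (Cl/N3 trans, NH3/PPh3 trans).

3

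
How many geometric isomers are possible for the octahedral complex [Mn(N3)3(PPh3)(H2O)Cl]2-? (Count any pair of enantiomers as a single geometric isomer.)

An octahedron has six vertices in three trans pairs; every non-trans pair is cis.
Working through the distinct placements yields 4 geometric isomers: N3 mer (3 arrangements); N3 fac (chiral).

4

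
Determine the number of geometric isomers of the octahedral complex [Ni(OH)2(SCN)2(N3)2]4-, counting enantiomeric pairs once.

5

An octahedron has six vertices in three trans pairs; every non-trans pair is cis.
Systematic placement gives 5 geometric isomers: OH trans, SCN trans, N3 trans; OH cis, SCN cis, N3 trans; OH cis, SCN trans, N3 cis; OH cis, SCN cis, N3 cis (chiral); OH trans, SCN cis, N3 cis.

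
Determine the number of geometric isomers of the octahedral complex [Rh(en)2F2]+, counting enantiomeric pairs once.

2

In an octahedral complex each vertex has one trans partner and four cis neighbours.
Each en is bidentate and must span two cis positions.
Working through the distinct placements yields 2 geometric isomers: F trans; F cis (chiral).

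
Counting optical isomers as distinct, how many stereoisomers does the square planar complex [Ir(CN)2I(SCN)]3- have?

2

In a square planar complex each vertex has one trans partner and two cis neighbours.
Systematic placement gives 2 geometric isomers: CN cis; CN trans.
Each arrangement has an internal mirror plane or centre of symmetry, so none is chiral.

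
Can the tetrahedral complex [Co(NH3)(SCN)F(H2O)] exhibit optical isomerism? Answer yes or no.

All four vertices of a tetrahedron are equivalent and mutually adjacent, so cis/trans isomerism cannot arise.
Only one geometric arrangement is possible; it has no improper symmetry element, so it exists as a pair of enantiomers (2 stereoisomers).

yes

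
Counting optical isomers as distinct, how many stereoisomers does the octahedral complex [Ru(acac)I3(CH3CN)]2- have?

Each acac is bidentate and must span two cis positions.
Working through the distinct placements yields 2 geometric isomers: I fac; I mer.
Each arrangement has an internal mirror plane or centre of symmetry, so none is chiral.

2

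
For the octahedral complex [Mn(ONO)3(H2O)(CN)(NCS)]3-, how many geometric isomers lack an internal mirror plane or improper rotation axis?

1

In an octahedral complex each vertex has one trans partner and four cis neighbours.
Working through the distinct placements yields 4 geometric isomers: ONO mer (3 arrangements); ONO fac (chiral).
One of these lacks any improper symmetry element and so occurs as an enantiomeric pair, giving 4 + 1 = 5 stereoisomers in total.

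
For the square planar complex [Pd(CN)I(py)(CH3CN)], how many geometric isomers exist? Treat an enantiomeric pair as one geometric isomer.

3

A square has two trans pairs of vertices; adjacent vertices are cis.
Working through the distinct placements yields 3 geometric isomers: (CH3CN/I trans, CN/py trans); (CH3CN/py trans, CN/I trans); (CH3CN/CN trans, I/py trans).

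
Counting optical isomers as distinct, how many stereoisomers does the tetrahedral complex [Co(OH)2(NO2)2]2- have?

1

Only one geometric arrangement is possible.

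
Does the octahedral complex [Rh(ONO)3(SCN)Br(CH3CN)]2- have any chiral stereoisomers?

In an octahedral complex each vertex has one trans partner and four cis neighbours.
Systematic placement gives 4 geometric isomers: ONO mer (3 arrangements); ONO fac (chiral).
One of these lacks any improper symmetry element and so occurs as an enantiomeric pair, giving 4 + 1 = 5 stereoisomers in total.

yes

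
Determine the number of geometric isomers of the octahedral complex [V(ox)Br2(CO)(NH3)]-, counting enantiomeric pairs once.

In an octahedral complex each vertex has one trans partner and four cis neighbours.
Each ox is bidentate and must span two cis positions.
Working through the distinct placements yields 4 geometric isomers: Br trans; Br cis (3 arrangements, 2 chiral).

4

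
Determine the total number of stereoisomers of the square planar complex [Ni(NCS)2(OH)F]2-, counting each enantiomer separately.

A square has two trans pairs of vertices; adjacent vertices are cis.
Working through the distinct placements yields 2 geometric isomers: NCS cis; NCS trans.
Each arrangement has an internal mirror plane or centre of symmetry, so none is chiral.

2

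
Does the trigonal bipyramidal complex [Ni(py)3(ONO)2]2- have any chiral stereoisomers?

A trigonal bipyramid has two axial and three equatorial sites, which are chemically inequivalent.
There are 3 geometric isomers: ONO both axial; ONO one axial, one equatorial; ONO both equatorial.
Each arrangement has an internal mirror plane or centre of symmetry, so none is chiral.

no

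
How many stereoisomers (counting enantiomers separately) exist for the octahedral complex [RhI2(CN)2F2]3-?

6

In an octahedral complex each vertex has one trans partner and four cis neighbours.
Working through the distinct placements yields 5 geometric isomers: I trans, CN trans, F trans; I cis, CN trans, F cis; I trans, CN cis, F cis; I cis, CN cis, F cis (chiral); I cis, CN cis, F trans.
One of these lacks any improper symmetry element and so occurs as an enantiomeric pair, giving 5 + 1 = 6 stereoisomers in total.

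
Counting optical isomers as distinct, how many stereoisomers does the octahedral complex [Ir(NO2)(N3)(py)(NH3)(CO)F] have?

30

An octahedron has six vertices in three trans pairs; every non-trans pair is cis.
Systematic enumeration (placing each ligand type in turn and discarding arrangements equivalent by rotation or reflection) gives 15 geometric isomers.
Of these, 15 lack any improper symmetry element and so occur as enantiomeric pairs, giving 15 + 15 = 30 stereoisomers in total.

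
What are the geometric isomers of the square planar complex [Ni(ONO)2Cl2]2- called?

cis and trans

Working through the distinct placements yields 2 geometric isomers: ONO cis; ONO trans.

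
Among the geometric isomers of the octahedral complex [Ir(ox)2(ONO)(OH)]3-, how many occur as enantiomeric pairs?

An octahedron has six vertices in three trans pairs; every non-trans pair is cis.
Each ox is bidentate and must span two cis positions.
Systematic placement gives 2 geometric isomers: ONO and OH mutually trans; ONO and OH mutually cis (chiral).
One of these lacks any improper symmetry element and so occurs as an enantiomeric pair, giving 2 + 1 = 3 stereoisomers in total.

1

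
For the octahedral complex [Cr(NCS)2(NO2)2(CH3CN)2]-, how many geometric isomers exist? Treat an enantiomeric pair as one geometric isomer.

5

An octahedron has six vertices in three trans pairs; every non-trans pair is cis.
There are 5 geometric isomers: NCS trans, NO2 trans, CH3CN trans; NCS cis, NO2 cis, CH3CN trans; NCS cis, NO2 trans, CH3CN cis; NCS cis, NO2 cis, CH3CN cis (chiral); NCS trans, NO2 cis, CH3CN cis.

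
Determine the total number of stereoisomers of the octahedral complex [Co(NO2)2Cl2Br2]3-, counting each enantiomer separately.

The six octahedral sites form three mutually perpendicular trans pairs.
The distinct arrangements are (5 in all): NO2 trans, Cl trans, Br trans; NO2 cis, Cl cis, Br trans; NO2 trans, Cl cis, Br cis; NO2 cis, Cl cis, Br cis (chiral); NO2 cis, Cl trans, Br cis.
One of these lacks any improper symmetry element and so occurs as an enantiomeric pair, giving 5 + 1 = 6 stereoisomers in total.

6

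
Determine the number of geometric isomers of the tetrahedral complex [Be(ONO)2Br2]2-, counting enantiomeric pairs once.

Only one geometric arrangement is possible.

1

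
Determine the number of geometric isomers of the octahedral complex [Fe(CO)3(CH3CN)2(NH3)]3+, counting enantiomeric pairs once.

3

In an octahedral complex each vertex has one trans partner and four cis neighbours.
Systematic placement gives 3 geometric isomers: CO mer, CH3CN trans; CO fac, CH3CN cis; CO mer, CH3CN cis.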